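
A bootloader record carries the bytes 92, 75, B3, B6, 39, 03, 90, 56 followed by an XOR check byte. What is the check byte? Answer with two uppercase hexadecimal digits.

XOR the bytes together:
  start with 0x92
  0x92 ⊕ 0x75 = 0xE7
  0xE7 ⊕ 0xB3 = 0x54
  0x54 ⊕ 0xB6 = 0xE2
  0xE2 ⊕ 0x39 = 0xDB
  0xDB ⊕ 0x03 = 0xD8
  0xD8 ⊕ 0x90 = 0x48
  0x48 ⊕ 0x56 = 0x1E

1E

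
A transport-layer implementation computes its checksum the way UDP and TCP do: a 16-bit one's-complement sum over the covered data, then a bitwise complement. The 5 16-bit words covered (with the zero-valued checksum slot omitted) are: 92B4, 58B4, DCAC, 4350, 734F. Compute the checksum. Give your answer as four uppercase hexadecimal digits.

814A

One's-complement addition (fold any carry out of bit 15 back into bit 0):
  0x92B4 + 0x58B4 = 0x0EB68
  0xEB68 + 0xDCAC = 0x1C814 → wrap carry → 0xC815
  0xC815 + 0x4350 = 0x10B65 → wrap carry → 0x0B66
  0x0B66 + 0x734F = 0x07EB5
One's-complement sum = 0x7EB5.
Checksum = ~0x7EB5 & 0xFFFF = 0x814A.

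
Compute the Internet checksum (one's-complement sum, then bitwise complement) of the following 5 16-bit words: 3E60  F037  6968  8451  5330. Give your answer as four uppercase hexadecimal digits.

907D

One's-complement addition (fold any carry out of bit 15 back into bit 0):
  0x3E60 + 0xF037 = 0x12E97 → wrap carry → 0x2E98
  0x2E98 + 0x6968 = 0x09800
  0x9800 + 0x8451 = 0x11C51 → wrap carry → 0x1C52
  0x1C52 + 0x5330 = 0x06F82
One's-complement sum = 0x6F82.
Checksum = ~0x6F82 & 0xFFFF = 0x907D.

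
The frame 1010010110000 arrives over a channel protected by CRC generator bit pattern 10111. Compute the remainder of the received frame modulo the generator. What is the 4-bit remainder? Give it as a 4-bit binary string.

1110

Modulo-2 division of 1010010110000 by 10111:
  pos 0: 10100 XOR 10111 = 00011
  pos 3: 11101 XOR 10111 = 01010
  pos 4: 10101 XOR 10111 = 00010
  pos 7: 10000 XOR 10111 = 00111
Remainder = 1110 (nonzero — an error is detected).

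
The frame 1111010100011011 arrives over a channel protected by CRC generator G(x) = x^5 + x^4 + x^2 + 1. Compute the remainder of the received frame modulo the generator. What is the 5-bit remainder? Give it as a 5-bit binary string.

Modulo-2 division of 1111010100011011 by 110101:
  pos 0: 111101 XOR 110101 = 001000
  pos 2: 100001 XOR 110101 = 010100
  pos 3: 101000 XOR 110101 = 011101
  pos 4: 111010 XOR 110101 = 001111
  pos 6: 111101 XOR 110101 = 001000
  pos 8: 100010 XOR 110101 = 010111
  pos 9: 101111 XOR 110101 = 011010
  pos 10: 110101 XOR 110101 = 000000
Remainder = 00000 (zero — the frame passes the CRC check).

00000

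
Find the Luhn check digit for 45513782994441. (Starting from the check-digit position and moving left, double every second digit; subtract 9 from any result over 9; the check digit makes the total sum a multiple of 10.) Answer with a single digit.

Partial digits right→left: 1 4 4 4 9 9 2 8 7 3 1 5 5 4
Double every second digit counting from the check-digit position (so the 1st, 3rd, 5th, ... of the partial from the right).
  doubled (with −9 where >9): 2 8 9 4 5 2 1 → sum 31
  kept as-is: 4 4 9 8 3 5 4 → sum 37
Total = 31 + 37 = 68.
Check digit = (10 − (68 mod 10)) mod 10 = 2.

2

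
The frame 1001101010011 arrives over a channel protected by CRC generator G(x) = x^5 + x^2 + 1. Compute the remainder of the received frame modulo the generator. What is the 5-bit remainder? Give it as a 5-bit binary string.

00000

Modulo-2 division of 1001101010011 by 100101:
  pos 0: 100110 XOR 100101 = 000011
  pos 4: 111010 XOR 100101 = 011111
  pos 5: 111110 XOR 100101 = 011011
  pos 6: 110111 XOR 100101 = 010010
  pos 7: 100101 XOR 100101 = 000000
Remainder = 00000 (zero — the frame passes the CRC check).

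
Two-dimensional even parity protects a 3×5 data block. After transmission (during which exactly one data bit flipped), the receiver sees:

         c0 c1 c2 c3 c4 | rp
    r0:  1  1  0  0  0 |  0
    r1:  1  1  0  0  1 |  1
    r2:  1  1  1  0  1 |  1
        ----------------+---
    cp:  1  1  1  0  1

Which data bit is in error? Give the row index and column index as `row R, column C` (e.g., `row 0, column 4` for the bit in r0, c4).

row 2, column 4

Recompute each row's even parity and compare to rp:
  r0: data parity 0, sent rp 0 → ok
  r1: data parity 1, sent rp 1 → ok
  r2: data parity 0, sent rp 1 → mismatch
Recompute each column's even parity and compare to cp:
  c0: data parity 1, sent cp 1 → ok
  c1: data parity 1, sent cp 1 → ok
  c2: data parity 1, sent cp 1 → ok
  c3: data parity 0, sent cp 0 → ok
  c4: data parity 0, sent cp 1 → mismatch
Exactly one row (r2) and one column (c4) fail → the flipped bit is at their intersection.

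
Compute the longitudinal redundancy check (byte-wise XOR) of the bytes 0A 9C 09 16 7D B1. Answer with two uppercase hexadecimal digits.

45

XOR the bytes together:
  start with 0x0A
  0x0A ⊕ 0x9C = 0x96
  0x96 ⊕ 0x09 = 0x9F
  0x9F ⊕ 0x16 = 0x89
  0x89 ⊕ 0x7D = 0xF4
  0xF4 ⊕ 0xB1 = 0x45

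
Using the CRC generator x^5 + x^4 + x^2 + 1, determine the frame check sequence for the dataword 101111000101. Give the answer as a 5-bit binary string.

11001

Append 5 zeros: 10111100010100000. Divide by 110101 (XOR where the leading bit is 1):
  pos 0: 101111 XOR 110101 = 011010
  pos 1: 110100 XOR 110101 = 000001
  pos 6: 100101 XOR 110101 = 010000
  pos 7: 100000 XOR 110101 = 010101
  pos 8: 101010 XOR 110101 = 011111
  pos 9: 111110 XOR 110101 = 001011
  pos 11: 101100 XOR 110101 = 011001
Remainder (last 5 bits) = 11001. This is the CRC / FCS.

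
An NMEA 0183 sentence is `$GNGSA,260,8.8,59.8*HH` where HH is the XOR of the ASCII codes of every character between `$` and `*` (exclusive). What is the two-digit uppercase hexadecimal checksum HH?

70

XOR the ASCII codes of the payload characters:
  'G' = 0x47 → acc = 0x47
  'N' = 0x4E → acc = 0x09
  'G' = 0x47 → acc = 0x4E
  'S' = 0x53 → acc = 0x1D
  'A' = 0x41 → acc = 0x5C
  ',' = 0x2C → acc = 0x70
  '2' = 0x32 → acc = 0x42
  '6' = 0x36 → acc = 0x74
  '0' = 0x30 → acc = 0x44
  ',' = 0x2C → acc = 0x68
  '8' = 0x38 → acc = 0x50
  '.' = 0x2E → acc = 0x7E
  '8' = 0x38 → acc = 0x46
  ',' = 0x2C → acc = 0x6A
  '5' = 0x35 → acc = 0x5F
  '9' = 0x39 → acc = 0x66
  '.' = 0x2E → acc = 0x48
  '8' = 0x38 → acc = 0x70
Checksum = 0x70.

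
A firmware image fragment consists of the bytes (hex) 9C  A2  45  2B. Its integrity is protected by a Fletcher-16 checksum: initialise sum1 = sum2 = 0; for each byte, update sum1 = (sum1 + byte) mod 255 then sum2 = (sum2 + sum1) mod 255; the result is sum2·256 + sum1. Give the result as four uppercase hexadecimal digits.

10AF

Running sums (mod 255):
  after byte 0 (9C): sum1=156, sum2=156
  after byte 1 (A2): sum1=63, sum2=219
  after byte 2 (45): sum1=132, sum2=96
  after byte 3 (2B): sum1=175, sum2=16
Checksum = sum2·256 + sum1 = 16·256 + 175 = 4271 = 0x10AF.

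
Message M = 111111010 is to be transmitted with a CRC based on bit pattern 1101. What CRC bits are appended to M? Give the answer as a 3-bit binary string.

Append 3 zeros: 111111010000. Divide by 1101 (XOR where the leading bit is 1):
  pos 0: 1111 XOR 1101 = 0010
  pos 2: 1011 XOR 1101 = 0110
  pos 3: 1100 XOR 1101 = 0001
  pos 6: 1100 XOR 1101 = 0001
Remainder (last 3 bits) = 100. This is the CRC / FCS.

100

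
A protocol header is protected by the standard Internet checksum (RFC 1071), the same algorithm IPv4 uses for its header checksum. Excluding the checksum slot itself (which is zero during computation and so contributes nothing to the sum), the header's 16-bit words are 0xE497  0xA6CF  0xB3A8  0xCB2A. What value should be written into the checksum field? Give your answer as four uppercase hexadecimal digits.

F5C4

One's-complement addition (fold any carry out of bit 15 back into bit 0):
  0xE497 + 0xA6CF = 0x18B66 → wrap carry → 0x8B67
  0x8B67 + 0xB3A8 = 0x13F0F → wrap carry → 0x3F10
  0x3F10 + 0xCB2A = 0x10A3A → wrap carry → 0x0A3B
One's-complement sum = 0x0A3B.
Checksum = ~0x0A3B & 0xFFFF = 0xF5C4.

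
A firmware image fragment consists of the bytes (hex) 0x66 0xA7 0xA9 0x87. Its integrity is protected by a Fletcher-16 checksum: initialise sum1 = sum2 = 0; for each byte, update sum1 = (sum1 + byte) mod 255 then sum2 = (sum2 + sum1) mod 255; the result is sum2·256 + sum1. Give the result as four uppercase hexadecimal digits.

6B3F

Running sums (mod 255):
  after byte 0 (0x66): sum1=102, sum2=102
  after byte 1 (0xA7): sum1=14, sum2=116
  after byte 2 (0xA9): sum1=183, sum2=44
  after byte 3 (0x87): sum1=63, sum2=107
Checksum = sum2·256 + sum1 = 107·256 + 63 = 27455 = 0x6B3F.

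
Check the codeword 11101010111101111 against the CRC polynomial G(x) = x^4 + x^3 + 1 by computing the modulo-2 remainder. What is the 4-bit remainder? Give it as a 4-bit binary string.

0100

Modulo-2 division of 11101010111101111 by 11001:
  pos 0: 11101 XOR 11001 = 00100
  pos 2: 10001 XOR 11001 = 01000
  pos 3: 10000 XOR 11001 = 01001
  pos 4: 10011 XOR 11001 = 01010
  pos 5: 10101 XOR 11001 = 01100
  pos 6: 11001 XOR 11001 = 00000
  pos 11: 10111 XOR 11001 = 01110
  pos 12: 11101 XOR 11001 = 00100
Remainder = 0100 (nonzero — an error is detected).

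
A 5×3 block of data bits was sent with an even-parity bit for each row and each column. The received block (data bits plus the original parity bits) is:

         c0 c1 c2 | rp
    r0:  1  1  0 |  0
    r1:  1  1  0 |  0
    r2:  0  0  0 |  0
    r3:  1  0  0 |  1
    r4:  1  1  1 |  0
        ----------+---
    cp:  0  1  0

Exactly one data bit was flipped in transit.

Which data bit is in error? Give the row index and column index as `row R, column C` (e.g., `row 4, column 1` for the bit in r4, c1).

row 4, column 2

Recompute each row's even parity and compare to rp:
  r0: data parity 0, sent rp 0 → ok
  r1: data parity 0, sent rp 0 → ok
  r2: data parity 0, sent rp 0 → ok
  r3: data parity 1, sent rp 1 → ok
  r4: data parity 1, sent rp 0 → mismatch
Recompute each column's even parity and compare to cp:
  c0: data parity 0, sent cp 0 → ok
  c1: data parity 1, sent cp 1 → ok
  c2: data parity 1, sent cp 0 → mismatch
Exactly one row (r4) and one column (c2) fail → the flipped bit is at their intersection.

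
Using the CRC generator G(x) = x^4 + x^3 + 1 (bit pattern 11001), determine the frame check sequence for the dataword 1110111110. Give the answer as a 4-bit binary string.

0000

Append 4 zeros: 11101111100000. Divide by 11001 (XOR where the leading bit is 1):
  pos 0: 11101 XOR 11001 = 00100
  pos 2: 10011 XOR 11001 = 01010
  pos 3: 10101 XOR 11001 = 01100
  pos 4: 11001 XOR 11001 = 00000
Remainder (last 4 bits) = 0000. This is the CRC / FCS.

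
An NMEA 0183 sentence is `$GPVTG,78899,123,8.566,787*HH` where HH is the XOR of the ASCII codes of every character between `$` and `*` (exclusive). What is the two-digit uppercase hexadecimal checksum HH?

XOR the ASCII codes of the payload characters:
  'G' = 0x47 → acc = 0x47
  'P' = 0x50 → acc = 0x17
  'V' = 0x56 → acc = 0x41
  'T' = 0x54 → acc = 0x15
  'G' = 0x47 → acc = 0x52
  ',' = 0x2C → acc = 0x7E
  '7' = 0x37 → acc = 0x49
  '8' = 0x38 → acc = 0x71
  '8' = 0x38 → acc = 0x49
  '9' = 0x39 → acc = 0x70
  '9' = 0x39 → acc = 0x49
  ',' = 0x2C → acc = 0x65
  '1' = 0x31 → acc = 0x54
  '2' = 0x32 → acc = 0x66
  '3' = 0x33 → acc = 0x55
  ',' = 0x2C → acc = 0x79
  '8' = 0x38 → acc = 0x41
  '.' = 0x2E → acc = 0x6F
  '5' = 0x35 → acc = 0x5A
  '6' = 0x36 → acc = 0x6C
  '6' = 0x36 → acc = 0x5A
  ',' = 0x2C → acc = 0x76
  '7' = 0x37 → acc = 0x41
  '8' = 0x38 → acc = 0x79
  '7' = 0x37 → acc = 0x4E
Checksum = 0x4E.

4E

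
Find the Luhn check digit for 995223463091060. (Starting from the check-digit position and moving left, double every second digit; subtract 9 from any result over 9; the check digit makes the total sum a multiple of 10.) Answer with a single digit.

Partial digits right→left: 0 6 0 1 9 0 3 6 4 3 2 2 5 9 9
Double every second digit counting from the check-digit position (so the 1st, 3rd, 5th, ... of the partial from the right).
  doubled (with −9 where >9): 0 0 9 6 8 4 1 9 → sum 37
  kept as-is: 6 1 0 6 3 2 9 → sum 27
Total = 37 + 27 = 64.
Check digit = (10 − (64 mod 10)) mod 10 = 6.

6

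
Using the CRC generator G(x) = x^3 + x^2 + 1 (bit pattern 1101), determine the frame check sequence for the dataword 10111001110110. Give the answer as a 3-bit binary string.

Append 3 zeros: 10111001110110000. Divide by 1101 (XOR where the leading bit is 1):
  pos 0: 1011 XOR 1101 = 0110
  pos 1: 1101 XOR 1101 = 0000
  pos 7: 1110 XOR 1101 = 0011
  pos 9: 1111 XOR 1101 = 0010
  pos 11: 1000 XOR 1101 = 0101
  pos 12: 1010 XOR 1101 = 0111
  pos 13: 1110 XOR 1101 = 0011
Remainder (last 3 bits) = 011. This is the CRC / FCS.

011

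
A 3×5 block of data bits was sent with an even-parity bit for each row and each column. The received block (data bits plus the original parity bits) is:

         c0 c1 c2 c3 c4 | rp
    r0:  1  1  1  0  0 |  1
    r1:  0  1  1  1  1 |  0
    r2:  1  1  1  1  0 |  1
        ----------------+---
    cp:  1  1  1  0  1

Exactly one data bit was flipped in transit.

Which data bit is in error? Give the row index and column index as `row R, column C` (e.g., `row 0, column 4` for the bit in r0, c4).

Recompute each row's even parity and compare to rp:
  r0: data parity 1, sent rp 1 → ok
  r1: data parity 0, sent rp 0 → ok
  r2: data parity 0, sent rp 1 → mismatch
Recompute each column's even parity and compare to cp:
  c0: data parity 0, sent cp 1 → mismatch
  c1: data parity 1, sent cp 1 → ok
  c2: data parity 1, sent cp 1 → ok
  c3: data parity 0, sent cp 0 → ok
  c4: data parity 1, sent cp 1 → ok
Exactly one row (r2) and one column (c0) fail → the flipped bit is at their intersection.

row 2, column 0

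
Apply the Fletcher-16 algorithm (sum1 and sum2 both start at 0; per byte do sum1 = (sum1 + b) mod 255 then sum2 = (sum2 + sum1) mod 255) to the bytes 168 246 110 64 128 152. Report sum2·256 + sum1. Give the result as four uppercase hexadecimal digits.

Running sums (mod 255):
  after byte 0 (168): sum1=168, sum2=168
  after byte 1 (246): sum1=159, sum2=72
  after byte 2 (110): sum1=14, sum2=86
  after byte 3 (64): sum1=78, sum2=164
  after byte 4 (128): sum1=206, sum2=115
  after byte 5 (152): sum1=103, sum2=218
Checksum = sum2·256 + sum1 = 218·256 + 103 = 55911 = 0xDA67.

DA67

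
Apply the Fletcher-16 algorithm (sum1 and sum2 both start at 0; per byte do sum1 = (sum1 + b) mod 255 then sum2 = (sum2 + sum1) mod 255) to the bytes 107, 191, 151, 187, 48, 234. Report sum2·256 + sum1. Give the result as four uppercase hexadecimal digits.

Running sums (mod 255):
  after byte 0 (107): sum1=107, sum2=107
  after byte 1 (191): sum1=43, sum2=150
  after byte 2 (151): sum1=194, sum2=89
  after byte 3 (187): sum1=126, sum2=215
  after byte 4 (48): sum1=174, sum2=134
  after byte 5 (234): sum1=153, sum2=32
Checksum = sum2·256 + sum1 = 32·256 + 153 = 8345 = 0x2099.

2099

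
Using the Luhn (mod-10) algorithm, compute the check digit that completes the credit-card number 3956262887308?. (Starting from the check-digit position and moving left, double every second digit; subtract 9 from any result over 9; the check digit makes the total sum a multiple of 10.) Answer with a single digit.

Partial digits right→left: 8 0 3 7 8 8 2 6 2 6 5 9 3
Double every second digit counting from the check-digit position (so the 1st, 3rd, 5th, ... of the partial from the right).
  doubled (with −9 where >9): 7 6 7 4 4 1 6 → sum 35
  kept as-is: 0 7 8 6 6 9 → sum 36
Total = 35 + 36 = 71.
Check digit = (10 − (71 mod 10)) mod 10 = 9.

9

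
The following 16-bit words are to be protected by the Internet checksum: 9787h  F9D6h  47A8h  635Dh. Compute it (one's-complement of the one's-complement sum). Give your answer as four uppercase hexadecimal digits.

C39B

One's-complement addition (fold any carry out of bit 15 back into bit 0):
  0x9787 + 0xF9D6 = 0x1915D → wrap carry → 0x915E
  0x915E + 0x47A8 = 0x0D906
  0xD906 + 0x635D = 0x13C63 → wrap carry → 0x3C64
One's-complement sum = 0x3C64.
Checksum = ~0x3C64 & 0xFFFF = 0xC39B.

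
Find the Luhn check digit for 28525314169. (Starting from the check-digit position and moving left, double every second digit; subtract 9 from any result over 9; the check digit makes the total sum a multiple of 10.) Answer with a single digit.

8

Partial digits right→left: 9 6 1 4 1 3 5 2 5 8 2
Double every second digit counting from the check-digit position (so the 1st, 3rd, 5th, ... of the partial from the right).
  doubled (with −9 where >9): 9 2 2 1 1 4 → sum 19
  kept as-is: 6 4 3 2 8 → sum 23
Total = 19 + 23 = 42.
Check digit = (10 − (42 mod 10)) mod 10 = 8.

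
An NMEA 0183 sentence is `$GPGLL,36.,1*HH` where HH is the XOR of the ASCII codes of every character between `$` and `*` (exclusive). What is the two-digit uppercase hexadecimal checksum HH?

4A

XOR the ASCII codes of the payload characters:
  'G' = 0x47 → acc = 0x47
  'P' = 0x50 → acc = 0x17
  'G' = 0x47 → acc = 0x50
  'L' = 0x4C → acc = 0x1C
  'L' = 0x4C → acc = 0x50
  ',' = 0x2C → acc = 0x7C
  '3' = 0x33 → acc = 0x4F
  '6' = 0x36 → acc = 0x79
  '.' = 0x2E → acc = 0x57
  ',' = 0x2C → acc = 0x7B
  '1' = 0x31 → acc = 0x4A
Checksum = 0x4A.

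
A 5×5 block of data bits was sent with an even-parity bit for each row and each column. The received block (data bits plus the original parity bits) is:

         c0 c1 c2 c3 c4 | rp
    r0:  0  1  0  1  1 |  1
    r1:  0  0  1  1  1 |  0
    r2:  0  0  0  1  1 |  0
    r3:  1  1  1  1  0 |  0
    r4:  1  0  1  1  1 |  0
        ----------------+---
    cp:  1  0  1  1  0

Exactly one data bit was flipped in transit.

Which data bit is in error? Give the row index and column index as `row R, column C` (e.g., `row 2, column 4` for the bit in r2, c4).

row 1, column 0

Recompute each row's even parity and compare to rp:
  r0: data parity 1, sent rp 1 → ok
  r1: data parity 1, sent rp 0 → mismatch
  r2: data parity 0, sent rp 0 → ok
  r3: data parity 0, sent rp 0 → ok
  r4: data parity 0, sent rp 0 → ok
Recompute each column's even parity and compare to cp:
  c0: data parity 0, sent cp 1 → mismatch
  c1: data parity 0, sent cp 0 → ok
  c2: data parity 1, sent cp 1 → ok
  c3: data parity 1, sent cp 1 → ok
  c4: data parity 0, sent cp 0 → ok
Exactly one row (r1) and one column (c0) fail → the flipped bit is at their intersection.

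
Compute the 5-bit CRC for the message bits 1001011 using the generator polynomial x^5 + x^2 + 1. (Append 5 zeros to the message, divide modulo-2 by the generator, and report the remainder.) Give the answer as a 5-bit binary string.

Append 5 zeros: 100101100000. Divide by 100101 (XOR where the leading bit is 1):
  pos 0: 100101 XOR 100101 = 000000
  pos 6: 100000 XOR 100101 = 000101
Remainder (last 5 bits) = 00101. This is the CRC / FCS.

00101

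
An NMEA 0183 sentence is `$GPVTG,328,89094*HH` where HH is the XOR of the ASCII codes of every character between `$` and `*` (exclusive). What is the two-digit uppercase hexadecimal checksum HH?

57

XOR the ASCII codes of the payload characters:
  'G' = 0x47 → acc = 0x47
  'P' = 0x50 → acc = 0x17
  'V' = 0x56 → acc = 0x41
  'T' = 0x54 → acc = 0x15
  'G' = 0x47 → acc = 0x52
  ',' = 0x2C → acc = 0x7E
  '3' = 0x33 → acc = 0x4D
  '2' = 0x32 → acc = 0x7F
  '8' = 0x38 → acc = 0x47
  ',' = 0x2C → acc = 0x6B
  '8' = 0x38 → acc = 0x53
  '9' = 0x39 → acc = 0x6A
  '0' = 0x30 → acc = 0x5A
  '9' = 0x39 → acc = 0x63
  '4' = 0x34 → acc = 0x57
Checksum = 0x57.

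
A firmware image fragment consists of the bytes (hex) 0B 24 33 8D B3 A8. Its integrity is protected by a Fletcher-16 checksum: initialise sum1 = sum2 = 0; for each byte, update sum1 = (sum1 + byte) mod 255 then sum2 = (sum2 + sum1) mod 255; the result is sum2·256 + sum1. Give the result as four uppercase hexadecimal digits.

Running sums (mod 255):
  after byte 0 (0B): sum1=11, sum2=11
  after byte 1 (24): sum1=47, sum2=58
  after byte 2 (33): sum1=98, sum2=156
  after byte 3 (8D): sum1=239, sum2=140
  after byte 4 (B3): sum1=163, sum2=48
  after byte 5 (A8): sum1=76, sum2=124
Checksum = sum2·256 + sum1 = 124·256 + 76 = 31820 = 0x7C4C.

7C4C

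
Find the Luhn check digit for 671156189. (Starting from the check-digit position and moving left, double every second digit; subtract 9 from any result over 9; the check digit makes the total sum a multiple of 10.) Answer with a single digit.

Partial digits right→left: 9 8 1 6 5 1 1 7 6
Double every second digit counting from the check-digit position (so the 1st, 3rd, 5th, ... of the partial from the right).
  doubled (with −9 where >9): 9 2 1 2 3 → sum 17
  kept as-is: 8 6 1 7 → sum 22
Total = 17 + 22 = 39.
Check digit = (10 − (39 mod 10)) mod 10 = 1.

1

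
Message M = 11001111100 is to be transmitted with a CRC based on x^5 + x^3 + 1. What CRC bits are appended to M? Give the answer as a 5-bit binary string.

10011

Append 5 zeros: 1100111110000000. Divide by 101001 (XOR where the leading bit is 1):
  pos 0: 110011 XOR 101001 = 011010
  pos 1: 110101 XOR 101001 = 011100
  pos 2: 111001 XOR 101001 = 010000
  pos 3: 100001 XOR 101001 = 001000
  pos 5: 100000 XOR 101001 = 001001
  pos 7: 100100 XOR 101001 = 001101
  pos 9: 110100 XOR 101001 = 011101
  pos 10: 111010 XOR 101001 = 010011
Remainder (last 5 bits) = 10011. This is the CRC / FCS.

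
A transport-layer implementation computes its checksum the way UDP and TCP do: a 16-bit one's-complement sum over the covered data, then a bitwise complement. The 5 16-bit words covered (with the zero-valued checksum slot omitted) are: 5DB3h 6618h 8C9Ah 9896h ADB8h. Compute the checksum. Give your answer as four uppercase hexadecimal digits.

One's-complement addition (fold any carry out of bit 15 back into bit 0):
  0x5DB3 + 0x6618 = 0x0C3CB
  0xC3CB + 0x8C9A = 0x15065 → wrap carry → 0x5066
  0x5066 + 0x9896 = 0x0E8FC
  0xE8FC + 0xADB8 = 0x196B4 → wrap carry → 0x96B5
One's-complement sum = 0x96B5.
Checksum = ~0x96B5 & 0xFFFF = 0x694A.

694A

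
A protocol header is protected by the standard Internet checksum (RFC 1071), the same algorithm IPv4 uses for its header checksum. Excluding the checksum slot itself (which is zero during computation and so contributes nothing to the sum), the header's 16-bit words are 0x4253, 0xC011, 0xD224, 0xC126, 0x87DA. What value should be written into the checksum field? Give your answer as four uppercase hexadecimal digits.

One's-complement addition (fold any carry out of bit 15 back into bit 0):
  0x4253 + 0xC011 = 0x10264 → wrap carry → 0x0265
  0x0265 + 0xD224 = 0x0D489
  0xD489 + 0xC126 = 0x195AF → wrap carry → 0x95B0
  0x95B0 + 0x87DA = 0x11D8A → wrap carry → 0x1D8B
One's-complement sum = 0x1D8B.
Checksum = ~0x1D8B & 0xFFFF = 0xE274.

E274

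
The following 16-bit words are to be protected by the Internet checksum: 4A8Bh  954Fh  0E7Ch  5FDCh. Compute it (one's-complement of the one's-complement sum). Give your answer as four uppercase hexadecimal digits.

One's-complement addition (fold any carry out of bit 15 back into bit 0):
  0x4A8B + 0x954F = 0x0DFDA
  0xDFDA + 0x0E7C = 0x0EE56
  0xEE56 + 0x5FDC = 0x14E32 → wrap carry → 0x4E33
One's-complement sum = 0x4E33.
Checksum = ~0x4E33 & 0xFFFF = 0xB1CC.

B1CC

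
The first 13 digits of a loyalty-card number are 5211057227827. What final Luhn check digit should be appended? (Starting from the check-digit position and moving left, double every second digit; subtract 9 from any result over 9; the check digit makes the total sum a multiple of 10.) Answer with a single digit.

Partial digits right→left: 7 2 8 7 2 2 7 5 0 1 1 2 5
Double every second digit counting from the check-digit position (so the 1st, 3rd, 5th, ... of the partial from the right).
  doubled (with −9 where >9): 5 7 4 5 0 2 1 → sum 24
  kept as-is: 2 7 2 5 1 2 → sum 19
Total = 24 + 19 = 43.
Check digit = (10 − (43 mod 10)) mod 10 = 7.

7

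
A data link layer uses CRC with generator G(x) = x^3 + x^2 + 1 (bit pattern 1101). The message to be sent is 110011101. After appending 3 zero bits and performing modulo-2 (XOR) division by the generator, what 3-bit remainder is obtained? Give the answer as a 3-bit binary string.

011

Append 3 zeros: 110011101000. Divide by 1101 (XOR where the leading bit is 1):
  pos 0: 1100 XOR 1101 = 0001
  pos 3: 1111 XOR 1101 = 0010
  pos 5: 1001 XOR 1101 = 0100
  pos 6: 1000 XOR 1101 = 0101
  pos 7: 1010 XOR 1101 = 0111
  pos 8: 1110 XOR 1101 = 0011
Remainder (last 3 bits) = 011. This is the CRC / FCS.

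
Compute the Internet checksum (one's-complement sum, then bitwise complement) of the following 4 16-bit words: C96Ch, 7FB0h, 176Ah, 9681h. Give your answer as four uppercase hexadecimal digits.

08F7

One's-complement addition (fold any carry out of bit 15 back into bit 0):
  0xC96C + 0x7FB0 = 0x1491C → wrap carry → 0x491D
  0x491D + 0x176A = 0x06087
  0x6087 + 0x9681 = 0x0F708
One's-complement sum = 0xF708.
Checksum = ~0xF708 & 0xFFFF = 0x08F7.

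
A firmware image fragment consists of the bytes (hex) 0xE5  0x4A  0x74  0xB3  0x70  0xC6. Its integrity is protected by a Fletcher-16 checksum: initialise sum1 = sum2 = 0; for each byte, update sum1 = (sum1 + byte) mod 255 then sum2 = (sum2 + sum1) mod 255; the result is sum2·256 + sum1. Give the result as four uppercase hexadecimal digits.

6B8F

Running sums (mod 255):
  after byte 0 (0xE5): sum1=229, sum2=229
  after byte 1 (0x4A): sum1=48, sum2=22
  after byte 2 (0x74): sum1=164, sum2=186
  after byte 3 (0xB3): sum1=88, sum2=19
  after byte 4 (0x70): sum1=200, sum2=219
  after byte 5 (0xC6): sum1=143, sum2=107
Checksum = sum2·256 + sum1 = 107·256 + 143 = 27535 = 0x6B8F.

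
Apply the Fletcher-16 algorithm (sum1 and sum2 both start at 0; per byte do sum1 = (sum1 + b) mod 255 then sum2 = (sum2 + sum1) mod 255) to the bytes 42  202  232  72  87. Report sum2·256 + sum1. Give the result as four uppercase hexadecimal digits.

Running sums (mod 255):
  after byte 0 (42): sum1=42, sum2=42
  after byte 1 (202): sum1=244, sum2=31
  after byte 2 (232): sum1=221, sum2=252
  after byte 3 (72): sum1=38, sum2=35
  after byte 4 (87): sum1=125, sum2=160
Checksum = sum2·256 + sum1 = 160·256 + 125 = 41085 = 0xA07D.

A07D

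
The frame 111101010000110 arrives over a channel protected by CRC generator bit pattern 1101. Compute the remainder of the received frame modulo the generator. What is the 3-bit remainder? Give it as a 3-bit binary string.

000

Modulo-2 division of 111101010000110 by 1101:
  pos 0: 1111 XOR 1101 = 0010
  pos 2: 1001 XOR 1101 = 0100
  pos 3: 1000 XOR 1101 = 0101
  pos 4: 1011 XOR 1101 = 0110
  pos 5: 1100 XOR 1101 = 0001
  pos 8: 1000 XOR 1101 = 0101
  pos 9: 1011 XOR 1101 = 0110
  pos 10: 1101 XOR 1101 = 0000
Remainder = 000 (zero — the frame passes the CRC check).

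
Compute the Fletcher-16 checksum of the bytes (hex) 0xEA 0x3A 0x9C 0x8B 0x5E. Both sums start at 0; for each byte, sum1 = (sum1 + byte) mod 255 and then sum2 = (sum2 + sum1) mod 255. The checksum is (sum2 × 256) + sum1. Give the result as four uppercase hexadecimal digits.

CAAB

Running sums (mod 255):
  after byte 0 (0xEA): sum1=234, sum2=234
  after byte 1 (0x3A): sum1=37, sum2=16
  after byte 2 (0x9C): sum1=193, sum2=209
  after byte 3 (0x8B): sum1=77, sum2=31
  after byte 4 (0x5E): sum1=171, sum2=202
Checksum = sum2·256 + sum1 = 202·256 + 171 = 51883 = 0xCAAB.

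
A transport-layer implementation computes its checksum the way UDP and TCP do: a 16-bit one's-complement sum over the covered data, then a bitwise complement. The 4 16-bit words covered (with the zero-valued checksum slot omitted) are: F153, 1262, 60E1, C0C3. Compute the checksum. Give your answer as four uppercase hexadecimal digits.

DAA4

One's-complement addition (fold any carry out of bit 15 back into bit 0):
  0xF153 + 0x1262 = 0x103B5 → wrap carry → 0x03B6
  0x03B6 + 0x60E1 = 0x06497
  0x6497 + 0xC0C3 = 0x1255A → wrap carry → 0x255B
One's-complement sum = 0x255B.
Checksum = ~0x255B & 0xFFFF = 0xDAA4.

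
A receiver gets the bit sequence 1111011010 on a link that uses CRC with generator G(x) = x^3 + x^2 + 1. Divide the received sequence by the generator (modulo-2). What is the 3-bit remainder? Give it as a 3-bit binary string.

Modulo-2 division of 1111011010 by 1101:
  pos 0: 1111 XOR 1101 = 0010
  pos 2: 1001 XOR 1101 = 0100
  pos 3: 1001 XOR 1101 = 0100
  pos 4: 1000 XOR 1101 = 0101
  pos 5: 1011 XOR 1101 = 0110
  pos 6: 1100 XOR 1101 = 0001
Remainder = 001 (nonzero — an error is detected).

001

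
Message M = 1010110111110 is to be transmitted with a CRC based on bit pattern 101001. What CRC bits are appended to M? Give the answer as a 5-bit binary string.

11110

Append 5 zeros: 101011011111000000. Divide by 101001 (XOR where the leading bit is 1):
  pos 0: 101011 XOR 101001 = 000010
  pos 4: 100111 XOR 101001 = 001110
  pos 6: 111011 XOR 101001 = 010010
  pos 7: 100100 XOR 101001 = 001101
  pos 9: 110100 XOR 101001 = 011101
  pos 10: 111010 XOR 101001 = 010011
  pos 11: 100110 XOR 101001 = 001111
Remainder (last 5 bits) = 11110. This is the CRC / FCS.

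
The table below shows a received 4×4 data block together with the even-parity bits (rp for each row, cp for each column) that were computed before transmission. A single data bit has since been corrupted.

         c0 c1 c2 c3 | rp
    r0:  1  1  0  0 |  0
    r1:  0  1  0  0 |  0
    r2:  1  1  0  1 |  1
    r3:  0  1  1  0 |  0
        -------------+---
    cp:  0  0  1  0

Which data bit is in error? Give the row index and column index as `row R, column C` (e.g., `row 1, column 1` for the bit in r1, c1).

Recompute each row's even parity and compare to rp:
  r0: data parity 0, sent rp 0 → ok
  r1: data parity 1, sent rp 0 → mismatch
  r2: data parity 1, sent rp 1 → ok
  r3: data parity 0, sent rp 0 → ok
Recompute each column's even parity and compare to cp:
  c0: data parity 0, sent cp 0 → ok
  c1: data parity 0, sent cp 0 → ok
  c2: data parity 1, sent cp 1 → ok
  c3: data parity 1, sent cp 0 → mismatch
Exactly one row (r1) and one column (c3) fail → the flipped bit is at their intersection.

row 1, column 3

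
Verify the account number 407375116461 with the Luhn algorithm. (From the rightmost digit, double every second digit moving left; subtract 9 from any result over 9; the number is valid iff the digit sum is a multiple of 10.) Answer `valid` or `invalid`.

From the right, keep odd positions and double even positions (subtract 9 from any doubled value over 9):
  doubled (positions 2,4,...): 3 3 2 5 5 8 → sum 26
  kept (positions 1,3,...): 1 4 1 5 3 0 → sum 14
Total = 40.
40 mod 10 = 0, so the number is valid.

valid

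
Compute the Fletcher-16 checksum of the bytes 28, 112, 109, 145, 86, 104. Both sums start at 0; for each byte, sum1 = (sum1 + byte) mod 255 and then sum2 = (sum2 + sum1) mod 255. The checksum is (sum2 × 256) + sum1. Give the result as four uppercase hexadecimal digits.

Running sums (mod 255):
  after byte 0 (28): sum1=28, sum2=28
  after byte 1 (112): sum1=140, sum2=168
  after byte 2 (109): sum1=249, sum2=162
  after byte 3 (145): sum1=139, sum2=46
  after byte 4 (86): sum1=225, sum2=16
  after byte 5 (104): sum1=74, sum2=90
Checksum = sum2·256 + sum1 = 90·256 + 74 = 23114 = 0x5A4A.

5A4A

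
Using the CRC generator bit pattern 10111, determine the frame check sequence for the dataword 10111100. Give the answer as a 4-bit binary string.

Append 4 zeros: 101111000000. Divide by 10111 (XOR where the leading bit is 1):
  pos 0: 10111 XOR 10111 = 00000
  pos 5: 10000 XOR 10111 = 00111
  pos 7: 11100 XOR 10111 = 01011
Remainder (last 4 bits) = 1011. This is the CRC / FCS.

1011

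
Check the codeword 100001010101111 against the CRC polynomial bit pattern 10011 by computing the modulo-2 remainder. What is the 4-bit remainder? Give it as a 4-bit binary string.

0001

Modulo-2 division of 100001010101111 by 10011:
  pos 0: 10000 XOR 10011 = 00011
  pos 3: 11101 XOR 10011 = 01110
  pos 4: 11100 XOR 10011 = 01111
  pos 5: 11111 XOR 10011 = 01100
  pos 6: 11000 XOR 10011 = 01011
  pos 7: 10111 XOR 10011 = 00100
  pos 9: 10011 XOR 10011 = 00000
Remainder = 0001 (nonzero — an error is detected).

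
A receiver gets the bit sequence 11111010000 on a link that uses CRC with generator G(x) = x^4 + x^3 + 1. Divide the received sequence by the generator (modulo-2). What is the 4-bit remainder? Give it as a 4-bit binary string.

Modulo-2 division of 11111010000 by 11001:
  pos 0: 11111 XOR 11001 = 00110
  pos 2: 11001 XOR 11001 = 00000
Remainder = 0000 (zero — the frame passes the CRC check).

0000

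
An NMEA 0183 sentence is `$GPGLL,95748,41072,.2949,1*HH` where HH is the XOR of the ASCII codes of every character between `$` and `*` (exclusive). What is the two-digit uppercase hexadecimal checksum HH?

XOR the ASCII codes of the payload characters:
  'G' = 0x47 → acc = 0x47
  'P' = 0x50 → acc = 0x17
  'G' = 0x47 → acc = 0x50
  'L' = 0x4C → acc = 0x1C
  'L' = 0x4C → acc = 0x50
  ',' = 0x2C → acc = 0x7C
  '9' = 0x39 → acc = 0x45
  '5' = 0x35 → acc = 0x70
  '7' = 0x37 → acc = 0x47
  '4' = 0x34 → acc = 0x73
  '8' = 0x38 → acc = 0x4B
  ',' = 0x2C → acc = 0x67
  '4' = 0x34 → acc = 0x53
  '1' = 0x31 → acc = 0x62
  '0' = 0x30 → acc = 0x52
  '7' = 0x37 → acc = 0x65
  '2' = 0x32 → acc = 0x57
  ',' = 0x2C → acc = 0x7B
  '.' = 0x2E → acc = 0x55
  '2' = 0x32 → acc = 0x67
  '9' = 0x39 → acc = 0x5E
  '4' = 0x34 → acc = 0x6A
  '9' = 0x39 → acc = 0x53
  ',' = 0x2C → acc = 0x7F
  '1' = 0x31 → acc = 0x4E
Checksum = 0x4E.

4E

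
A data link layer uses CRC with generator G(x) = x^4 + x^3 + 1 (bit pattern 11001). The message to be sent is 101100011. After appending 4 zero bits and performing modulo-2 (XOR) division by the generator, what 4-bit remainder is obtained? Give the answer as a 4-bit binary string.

1110

Append 4 zeros: 1011000110000. Divide by 11001 (XOR where the leading bit is 1):
  pos 0: 10110 XOR 11001 = 01111
  pos 1: 11110 XOR 11001 = 00111
  pos 3: 11101 XOR 11001 = 00100
  pos 5: 10010 XOR 11001 = 01011
  pos 6: 10110 XOR 11001 = 01111
  pos 7: 11110 XOR 11001 = 00111
Remainder (last 4 bits) = 1110. This is the CRC / FCS.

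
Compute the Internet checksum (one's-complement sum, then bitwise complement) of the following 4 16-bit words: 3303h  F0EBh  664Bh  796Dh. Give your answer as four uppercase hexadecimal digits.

FC57

One's-complement addition (fold any carry out of bit 15 back into bit 0):
  0x3303 + 0xF0EB = 0x123EE → wrap carry → 0x23EF
  0x23EF + 0x664B = 0x08A3A
  0x8A3A + 0x796D = 0x103A7 → wrap carry → 0x03A8
One's-complement sum = 0x03A8.
Checksum = ~0x03A8 & 0xFFFF = 0xFC57.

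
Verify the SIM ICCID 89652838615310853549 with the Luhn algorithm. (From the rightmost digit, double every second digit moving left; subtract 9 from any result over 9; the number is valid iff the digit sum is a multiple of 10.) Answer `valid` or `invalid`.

valid

From the right, keep odd positions and double even positions (subtract 9 from any doubled value over 9):
  doubled (positions 2,4,...): 8 6 7 2 1 3 6 4 3 7 → sum 47
  kept (positions 1,3,...): 9 5 5 0 3 1 8 8 5 9 → sum 53
Total = 100.
100 mod 10 = 0, so the number is valid.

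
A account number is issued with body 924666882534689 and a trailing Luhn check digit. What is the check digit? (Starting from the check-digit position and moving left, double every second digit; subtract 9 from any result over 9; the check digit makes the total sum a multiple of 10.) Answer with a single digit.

2

Partial digits right→left: 9 8 6 4 3 5 2 8 8 6 6 6 4 2 9
Double every second digit counting from the check-digit position (so the 1st, 3rd, 5th, ... of the partial from the right).
  doubled (with −9 where >9): 9 3 6 4 7 3 8 9 → sum 49
  kept as-is: 8 4 5 8 6 6 2 → sum 39
Total = 49 + 39 = 88.
Check digit = (10 − (88 mod 10)) mod 10 = 2.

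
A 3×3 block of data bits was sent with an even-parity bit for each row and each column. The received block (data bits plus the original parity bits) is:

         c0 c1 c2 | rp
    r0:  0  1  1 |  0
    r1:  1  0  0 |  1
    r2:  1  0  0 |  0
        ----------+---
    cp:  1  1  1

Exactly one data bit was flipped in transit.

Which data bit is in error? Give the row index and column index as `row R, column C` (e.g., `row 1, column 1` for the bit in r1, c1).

row 2, column 0

Recompute each row's even parity and compare to rp:
  r0: data parity 0, sent rp 0 → ok
  r1: data parity 1, sent rp 1 → ok
  r2: data parity 1, sent rp 0 → mismatch
Recompute each column's even parity and compare to cp:
  c0: data parity 0, sent cp 1 → mismatch
  c1: data parity 1, sent cp 1 → ok
  c2: data parity 1, sent cp 1 → ok
Exactly one row (r2) and one column (c0) fail → the flipped bit is at their intersection.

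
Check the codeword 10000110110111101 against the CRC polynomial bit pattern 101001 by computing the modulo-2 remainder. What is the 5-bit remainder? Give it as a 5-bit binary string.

10011

Modulo-2 division of 10000110110111101 by 101001:
  pos 0: 100001 XOR 101001 = 001000
  pos 2: 100010 XOR 101001 = 001011
  pos 4: 101111 XOR 101001 = 000110
  pos 7: 110011 XOR 101001 = 011010
  pos 8: 110101 XOR 101001 = 011100
  pos 9: 111001 XOR 101001 = 010000
  pos 10: 100000 XOR 101001 = 001001
Remainder = 10011 (nonzero — an error is detected).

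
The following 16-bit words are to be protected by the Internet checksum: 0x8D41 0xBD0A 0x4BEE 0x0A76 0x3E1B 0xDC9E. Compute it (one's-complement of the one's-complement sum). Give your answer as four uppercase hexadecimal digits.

One's-complement addition (fold any carry out of bit 15 back into bit 0):
  0x8D41 + 0xBD0A = 0x14A4B → wrap carry → 0x4A4C
  0x4A4C + 0x4BEE = 0x0963A
  0x963A + 0x0A76 = 0x0A0B0
  0xA0B0 + 0x3E1B = 0x0DECB
  0xDECB + 0xDC9E = 0x1BB69 → wrap carry → 0xBB6A
One's-complement sum = 0xBB6A.
Checksum = ~0xBB6A & 0xFFFF = 0x4495.

4495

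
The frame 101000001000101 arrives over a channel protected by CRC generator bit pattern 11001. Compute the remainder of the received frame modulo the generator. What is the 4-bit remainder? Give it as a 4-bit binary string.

0101

Modulo-2 division of 101000001000101 by 11001:
  pos 0: 10100 XOR 11001 = 01101
  pos 1: 11010 XOR 11001 = 00011
  pos 4: 11001 XOR 11001 = 00000
Remainder = 0101 (nonzero — an error is detected).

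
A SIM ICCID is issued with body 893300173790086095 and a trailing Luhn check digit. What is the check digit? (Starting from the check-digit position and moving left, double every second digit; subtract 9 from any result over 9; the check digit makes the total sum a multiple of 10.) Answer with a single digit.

8

Partial digits right→left: 5 9 0 6 8 0 0 9 7 3 7 1 0 0 3 3 9 8
Double every second digit counting from the check-digit position (so the 1st, 3rd, 5th, ... of the partial from the right).
  doubled (with −9 where >9): 1 0 7 0 5 5 0 6 9 → sum 33
  kept as-is: 9 6 0 9 3 1 0 3 8 → sum 39
Total = 33 + 39 = 72.
Check digit = (10 − (72 mod 10)) mod 10 = 8.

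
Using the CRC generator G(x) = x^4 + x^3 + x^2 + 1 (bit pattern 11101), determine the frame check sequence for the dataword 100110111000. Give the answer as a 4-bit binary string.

Append 4 zeros: 1001101110000000. Divide by 11101 (XOR where the leading bit is 1):
  pos 0: 10011 XOR 11101 = 01110
  pos 1: 11100 XOR 11101 = 00001
  pos 5: 11110 XOR 11101 = 00011
  pos 8: 11000 XOR 11101 = 00101
  pos 10: 10100 XOR 11101 = 01001
  pos 11: 10010 XOR 11101 = 01111
Remainder (last 4 bits) = 1111. This is the CRC / FCS.

1111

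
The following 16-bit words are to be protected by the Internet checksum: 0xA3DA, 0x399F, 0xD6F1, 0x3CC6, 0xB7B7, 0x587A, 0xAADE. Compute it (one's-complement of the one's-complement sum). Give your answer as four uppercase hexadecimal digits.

53BD

One's-complement addition (fold any carry out of bit 15 back into bit 0):
  0xA3DA + 0x399F = 0x0DD79
  0xDD79 + 0xD6F1 = 0x1B46A → wrap carry → 0xB46B
  0xB46B + 0x3CC6 = 0x0F131
  0xF131 + 0xB7B7 = 0x1A8E8 → wrap carry → 0xA8E9
  0xA8E9 + 0x587A = 0x10163 → wrap carry → 0x0164
  0x0164 + 0xAADE = 0x0AC42
One's-complement sum = 0xAC42.
Checksum = ~0xAC42 & 0xFFFF = 0x53BD.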